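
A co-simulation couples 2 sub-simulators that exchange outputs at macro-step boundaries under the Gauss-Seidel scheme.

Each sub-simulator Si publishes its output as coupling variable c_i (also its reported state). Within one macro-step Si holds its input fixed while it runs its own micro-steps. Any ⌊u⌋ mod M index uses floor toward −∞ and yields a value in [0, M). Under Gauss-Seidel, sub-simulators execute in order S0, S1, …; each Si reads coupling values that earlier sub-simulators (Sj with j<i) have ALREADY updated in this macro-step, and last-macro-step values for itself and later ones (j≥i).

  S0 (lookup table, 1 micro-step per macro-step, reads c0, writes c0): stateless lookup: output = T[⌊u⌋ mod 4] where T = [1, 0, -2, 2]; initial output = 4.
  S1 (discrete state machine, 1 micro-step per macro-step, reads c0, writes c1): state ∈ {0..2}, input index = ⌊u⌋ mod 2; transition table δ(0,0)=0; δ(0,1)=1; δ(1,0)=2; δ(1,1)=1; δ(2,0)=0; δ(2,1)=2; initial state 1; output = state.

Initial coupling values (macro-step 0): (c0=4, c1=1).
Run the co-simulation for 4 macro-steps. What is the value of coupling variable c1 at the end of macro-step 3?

c1 at macro-step 3 = 2

macro 1: S0 reads c0=4 → after 1×micro: 1; S1 reads c0=1 → after 1×micro: 1 ⇒ (c0=1, c1=1)
macro 2: S0 reads c0=1 → after 1×micro: 0; S1 reads c0=0 → after 1×micro: 2 ⇒ (c0=0, c1=2)
macro 3: S0 reads c0=0 → after 1×micro: 1; S1 reads c0=1 → after 1×micro: 2 ⇒ (c0=1, c1=2)
macro 4: S0 reads c0=1 → after 1×micro: 0; S1 reads c0=0 → after 1×micro: 0 ⇒ (c0=0, c1=0)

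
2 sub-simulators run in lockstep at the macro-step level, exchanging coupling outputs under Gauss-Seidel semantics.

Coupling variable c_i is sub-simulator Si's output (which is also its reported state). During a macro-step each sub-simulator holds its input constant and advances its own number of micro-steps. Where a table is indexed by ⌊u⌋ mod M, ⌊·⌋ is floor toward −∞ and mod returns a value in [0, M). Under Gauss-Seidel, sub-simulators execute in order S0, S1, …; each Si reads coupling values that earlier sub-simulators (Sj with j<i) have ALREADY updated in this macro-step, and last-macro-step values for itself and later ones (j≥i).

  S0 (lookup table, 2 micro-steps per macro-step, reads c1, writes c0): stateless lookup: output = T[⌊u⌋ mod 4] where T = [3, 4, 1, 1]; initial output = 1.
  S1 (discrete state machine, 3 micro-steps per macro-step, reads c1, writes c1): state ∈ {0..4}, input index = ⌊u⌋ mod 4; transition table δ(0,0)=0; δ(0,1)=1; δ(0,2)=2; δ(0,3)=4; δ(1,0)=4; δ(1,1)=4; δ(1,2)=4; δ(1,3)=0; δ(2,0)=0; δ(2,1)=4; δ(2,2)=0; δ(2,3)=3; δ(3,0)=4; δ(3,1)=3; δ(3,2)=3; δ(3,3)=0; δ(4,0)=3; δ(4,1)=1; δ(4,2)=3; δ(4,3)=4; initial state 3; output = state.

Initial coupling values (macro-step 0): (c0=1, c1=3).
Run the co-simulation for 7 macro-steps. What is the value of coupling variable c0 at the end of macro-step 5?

c0 at macro-step 5 = 1

macro 1: S0 reads c1=3 → after 2×micro: 1; S1 reads c1=3 → after 3×micro: 4 ⇒ (c0=1, c1=4)
macro 2: S0 reads c1=4 → after 2×micro: 3; S1 reads c1=4 → after 3×micro: 3 ⇒ (c0=3, c1=3)
macro 3: S0 reads c1=3 → after 2×micro: 1; S1 reads c1=3 → after 3×micro: 4 ⇒ (c0=1, c1=4)
macro 4: S0 reads c1=4 → after 2×micro: 3; S1 reads c1=4 → after 3×micro: 3 ⇒ (c0=3, c1=3)
macro 5: S0 reads c1=3 → after 2×micro: 1; S1 reads c1=3 → after 3×micro: 4 ⇒ (c0=1, c1=4)
macro 6: S0 reads c1=4 → after 2×micro: 3; S1 reads c1=4 → after 3×micro: 3 ⇒ (c0=3, c1=3)
macro 7: S0 reads c1=3 → after 2×micro: 1; S1 reads c1=3 → after 3×micro: 4 ⇒ (c0=1, c1=4)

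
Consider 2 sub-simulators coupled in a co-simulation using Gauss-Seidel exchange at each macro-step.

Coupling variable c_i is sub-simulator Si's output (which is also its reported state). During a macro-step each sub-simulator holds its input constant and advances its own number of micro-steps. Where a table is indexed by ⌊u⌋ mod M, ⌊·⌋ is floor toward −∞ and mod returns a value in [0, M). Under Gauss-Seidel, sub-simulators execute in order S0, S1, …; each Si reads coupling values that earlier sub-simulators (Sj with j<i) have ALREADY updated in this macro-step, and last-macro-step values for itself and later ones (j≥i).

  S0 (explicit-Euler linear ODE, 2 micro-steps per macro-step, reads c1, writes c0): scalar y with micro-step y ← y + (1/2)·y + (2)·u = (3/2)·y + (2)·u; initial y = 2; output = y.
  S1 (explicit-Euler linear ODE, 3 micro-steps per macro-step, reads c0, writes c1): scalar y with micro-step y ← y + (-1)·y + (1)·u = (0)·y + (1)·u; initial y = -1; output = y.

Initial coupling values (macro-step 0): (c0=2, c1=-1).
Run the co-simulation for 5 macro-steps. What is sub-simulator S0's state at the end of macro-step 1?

macro 1: S0 reads c1=-1 → after 2×micro: -1/2; S1 reads c0=-1/2 → after 3×micro: -1/2 ⇒ (c0=-1/2, c1=-1/2)
macro 2: S0 reads c1=-1/2 → after 2×micro: -29/8; S1 reads c0=-29/8 → after 3×micro: -29/8 ⇒ (c0=-29/8, c1=-29/8)
macro 3: S0 reads c1=-29/8 → after 2×micro: -841/32; S1 reads c0=-841/32 → after 3×micro: -841/32 ⇒ (c0=-841/32, c1=-841/32)
macro 4: S0 reads c1=-841/32 → after 2×micro: -24389/128; S1 reads c0=-24389/128 → after 3×micro: -24389/128 ⇒ (c0=-24389/128, c1=-24389/128)
macro 5: S0 reads c1=-24389/128 → after 2×micro: -707281/512; S1 reads c0=-707281/512 → after 3×micro: -707281/512 ⇒ (c0=-707281/512, c1=-707281/512)

S0 state at macro-step 1 = -1/2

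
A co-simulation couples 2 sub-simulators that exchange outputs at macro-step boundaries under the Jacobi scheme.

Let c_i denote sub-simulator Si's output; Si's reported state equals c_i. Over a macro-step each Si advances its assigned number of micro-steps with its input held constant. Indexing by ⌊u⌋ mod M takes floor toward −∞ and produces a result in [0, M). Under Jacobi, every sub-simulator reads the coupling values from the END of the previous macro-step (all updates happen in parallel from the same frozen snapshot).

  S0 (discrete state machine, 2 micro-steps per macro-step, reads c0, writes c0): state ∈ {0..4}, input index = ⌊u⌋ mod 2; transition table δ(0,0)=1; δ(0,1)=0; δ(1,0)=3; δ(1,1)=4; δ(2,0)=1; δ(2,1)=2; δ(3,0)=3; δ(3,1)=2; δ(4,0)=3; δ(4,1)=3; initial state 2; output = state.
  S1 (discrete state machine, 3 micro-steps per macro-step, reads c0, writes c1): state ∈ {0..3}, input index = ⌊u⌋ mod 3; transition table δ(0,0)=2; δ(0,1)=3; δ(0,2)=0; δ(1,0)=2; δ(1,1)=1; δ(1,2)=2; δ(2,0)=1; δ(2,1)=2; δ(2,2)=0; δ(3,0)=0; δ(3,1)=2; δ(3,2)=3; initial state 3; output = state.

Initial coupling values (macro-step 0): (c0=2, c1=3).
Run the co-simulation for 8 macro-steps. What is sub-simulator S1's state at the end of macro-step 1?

macro 1: S0 reads c0=2 → after 2×micro: 3; S1 reads c0=2 → after 3×micro: 3 ⇒ (c0=3, c1=3)
macro 2: S0 reads c0=3 → after 2×micro: 2; S1 reads c0=3 → after 3×micro: 1 ⇒ (c0=2, c1=1)
macro 3: S0 reads c0=2 → after 2×micro: 3; S1 reads c0=2 → after 3×micro: 0 ⇒ (c0=3, c1=0)
macro 4: S0 reads c0=3 → after 2×micro: 2; S1 reads c0=3 → after 3×micro: 2 ⇒ (c0=2, c1=2)
macro 5: S0 reads c0=2 → after 2×micro: 3; S1 reads c0=2 → after 3×micro: 0 ⇒ (c0=3, c1=0)
macro 6: S0 reads c0=3 → after 2×micro: 2; S1 reads c0=3 → after 3×micro: 2 ⇒ (c0=2, c1=2)
macro 7: S0 reads c0=2 → after 2×micro: 3; S1 reads c0=2 → after 3×micro: 0 ⇒ (c0=3, c1=0)
macro 8: S0 reads c0=3 → after 2×micro: 2; S1 reads c0=3 → after 3×micro: 2 ⇒ (c0=2, c1=2)

S1 state at macro-step 1 = 3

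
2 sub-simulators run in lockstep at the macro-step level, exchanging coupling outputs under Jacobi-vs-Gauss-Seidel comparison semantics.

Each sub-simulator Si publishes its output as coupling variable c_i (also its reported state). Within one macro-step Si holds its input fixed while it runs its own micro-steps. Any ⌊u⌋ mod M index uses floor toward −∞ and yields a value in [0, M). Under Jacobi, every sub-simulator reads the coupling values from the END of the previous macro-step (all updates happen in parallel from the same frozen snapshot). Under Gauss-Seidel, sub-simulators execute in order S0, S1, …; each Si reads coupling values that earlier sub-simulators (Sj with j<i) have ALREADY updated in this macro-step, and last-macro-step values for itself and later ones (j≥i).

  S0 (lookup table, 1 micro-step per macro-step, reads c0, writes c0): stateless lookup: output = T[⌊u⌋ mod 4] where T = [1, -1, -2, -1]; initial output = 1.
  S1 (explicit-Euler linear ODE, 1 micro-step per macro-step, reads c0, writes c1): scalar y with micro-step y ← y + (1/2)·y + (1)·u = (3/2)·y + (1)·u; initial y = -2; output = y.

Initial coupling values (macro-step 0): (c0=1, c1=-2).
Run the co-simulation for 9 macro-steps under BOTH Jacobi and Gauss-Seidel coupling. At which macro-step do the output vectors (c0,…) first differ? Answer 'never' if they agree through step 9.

[Jacobi] macro 1: S0 reads c0=1 → after 1×micro: -1; S1 reads c0=1 → after 1×micro: -2 ⇒ (c0=-1, c1=-2)
[Jacobi] macro 2: S0 reads c0=-1 → after 1×micro: -1; S1 reads c0=-1 → after 1×micro: -4 ⇒ (c0=-1, c1=-4)
[Jacobi] macro 3: S0 reads c0=-1 → after 1×micro: -1; S1 reads c0=-1 → after 1×micro: -7 ⇒ (c0=-1, c1=-7)
[Jacobi] macro 4: S0 reads c0=-1 → after 1×micro: -1; S1 reads c0=-1 → after 1×micro: -23/2 ⇒ (c0=-1, c1=-23/2)
[Jacobi] macro 5: S0 reads c0=-1 → after 1×micro: -1; S1 reads c0=-1 → after 1×micro: -73/4 ⇒ (c0=-1, c1=-73/4)
[Jacobi] macro 6: S0 reads c0=-1 → after 1×micro: -1; S1 reads c0=-1 → after 1×micro: -227/8 ⇒ (c0=-1, c1=-227/8)
[Jacobi] macro 7: S0 reads c0=-1 → after 1×micro: -1; S1 reads c0=-1 → after 1×micro: -697/16 ⇒ (c0=-1, c1=-697/16)
[Jacobi] macro 8: S0 reads c0=-1 → after 1×micro: -1; S1 reads c0=-1 → after 1×micro: -2123/32 ⇒ (c0=-1, c1=-2123/32)
[Jacobi] macro 9: S0 reads c0=-1 → after 1×micro: -1; S1 reads c0=-1 → after 1×micro: -6433/64 ⇒ (c0=-1, c1=-6433/64)
[Gauss-Seidel] macro 1: S0 reads c0=1 → after 1×micro: -1; S1 reads c0=-1 → after 1×micro: -4 ⇒ (c0=-1, c1=-4)
[Gauss-Seidel] macro 2: S0 reads c0=-1 → after 1×micro: -1; S1 reads c0=-1 → after 1×micro: -7 ⇒ (c0=-1, c1=-7)
[Gauss-Seidel] macro 3: S0 reads c0=-1 → after 1×micro: -1; S1 reads c0=-1 → after 1×micro: -23/2 ⇒ (c0=-1, c1=-23/2)
[Gauss-Seidel] macro 4: S0 reads c0=-1 → after 1×micro: -1; S1 reads c0=-1 → after 1×micro: -73/4 ⇒ (c0=-1, c1=-73/4)
[Gauss-Seidel] macro 5: S0 reads c0=-1 → after 1×micro: -1; S1 reads c0=-1 → after 1×micro: -227/8 ⇒ (c0=-1, c1=-227/8)
[Gauss-Seidel] macro 6: S0 reads c0=-1 → after 1×micro: -1; S1 reads c0=-1 → after 1×micro: -697/16 ⇒ (c0=-1, c1=-697/16)
[Gauss-Seidel] macro 7: S0 reads c0=-1 → after 1×micro: -1; S1 reads c0=-1 → after 1×micro: -2123/32 ⇒ (c0=-1, c1=-2123/32)
[Gauss-Seidel] macro 8: S0 reads c0=-1 → after 1×micro: -1; S1 reads c0=-1 → after 1×micro: -6433/64 ⇒ (c0=-1, c1=-6433/64)
[Gauss-Seidel] macro 9: S0 reads c0=-1 → after 1×micro: -1; S1 reads c0=-1 → after 1×micro: -19427/128 ⇒ (c0=-1, c1=-19427/128)

first divergence at macro-step: 1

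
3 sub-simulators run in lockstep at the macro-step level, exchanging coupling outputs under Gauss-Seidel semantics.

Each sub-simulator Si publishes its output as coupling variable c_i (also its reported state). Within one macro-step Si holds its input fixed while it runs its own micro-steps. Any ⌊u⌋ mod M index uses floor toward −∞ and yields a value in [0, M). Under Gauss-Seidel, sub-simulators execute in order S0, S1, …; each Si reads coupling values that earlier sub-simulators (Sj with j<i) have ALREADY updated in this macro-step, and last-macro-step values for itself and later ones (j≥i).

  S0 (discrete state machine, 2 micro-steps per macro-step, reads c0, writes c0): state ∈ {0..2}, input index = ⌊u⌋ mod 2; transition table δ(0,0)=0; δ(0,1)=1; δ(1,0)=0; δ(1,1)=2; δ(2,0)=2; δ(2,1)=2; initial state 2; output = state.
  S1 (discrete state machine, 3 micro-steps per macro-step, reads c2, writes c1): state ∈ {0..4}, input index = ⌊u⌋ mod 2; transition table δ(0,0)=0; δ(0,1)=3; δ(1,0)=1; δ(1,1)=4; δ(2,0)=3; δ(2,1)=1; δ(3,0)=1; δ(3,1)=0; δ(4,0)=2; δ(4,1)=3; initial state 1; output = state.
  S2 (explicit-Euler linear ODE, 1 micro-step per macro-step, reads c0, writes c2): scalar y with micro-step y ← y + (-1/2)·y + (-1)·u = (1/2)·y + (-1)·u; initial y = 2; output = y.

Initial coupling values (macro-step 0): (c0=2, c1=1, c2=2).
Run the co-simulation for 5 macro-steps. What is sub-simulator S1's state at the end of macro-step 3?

S1 state at macro-step 3 = 3

macro 1: S0 reads c0=2 → after 2×micro: 2; S1 reads c2=2 → after 3×micro: 1; S2 reads c0=2 → after 1×micro: -1 ⇒ (c0=2, c1=1, c2=-1)
macro 2: S0 reads c0=2 → after 2×micro: 2; S1 reads c2=-1 → after 3×micro: 0; S2 reads c0=2 → after 1×micro: -5/2 ⇒ (c0=2, c1=0, c2=-5/2)
macro 3: S0 reads c0=2 → after 2×micro: 2; S1 reads c2=-5/2 → after 3×micro: 3; S2 reads c0=2 → after 1×micro: -13/4 ⇒ (c0=2, c1=3, c2=-13/4)
macro 4: S0 reads c0=2 → after 2×micro: 2; S1 reads c2=-13/4 → after 3×micro: 1; S2 reads c0=2 → after 1×micro: -29/8 ⇒ (c0=2, c1=1, c2=-29/8)
macro 5: S0 reads c0=2 → after 2×micro: 2; S1 reads c2=-29/8 → after 3×micro: 1; S2 reads c0=2 → after 1×micro: -61/16 ⇒ (c0=2, c1=1, c2=-61/16)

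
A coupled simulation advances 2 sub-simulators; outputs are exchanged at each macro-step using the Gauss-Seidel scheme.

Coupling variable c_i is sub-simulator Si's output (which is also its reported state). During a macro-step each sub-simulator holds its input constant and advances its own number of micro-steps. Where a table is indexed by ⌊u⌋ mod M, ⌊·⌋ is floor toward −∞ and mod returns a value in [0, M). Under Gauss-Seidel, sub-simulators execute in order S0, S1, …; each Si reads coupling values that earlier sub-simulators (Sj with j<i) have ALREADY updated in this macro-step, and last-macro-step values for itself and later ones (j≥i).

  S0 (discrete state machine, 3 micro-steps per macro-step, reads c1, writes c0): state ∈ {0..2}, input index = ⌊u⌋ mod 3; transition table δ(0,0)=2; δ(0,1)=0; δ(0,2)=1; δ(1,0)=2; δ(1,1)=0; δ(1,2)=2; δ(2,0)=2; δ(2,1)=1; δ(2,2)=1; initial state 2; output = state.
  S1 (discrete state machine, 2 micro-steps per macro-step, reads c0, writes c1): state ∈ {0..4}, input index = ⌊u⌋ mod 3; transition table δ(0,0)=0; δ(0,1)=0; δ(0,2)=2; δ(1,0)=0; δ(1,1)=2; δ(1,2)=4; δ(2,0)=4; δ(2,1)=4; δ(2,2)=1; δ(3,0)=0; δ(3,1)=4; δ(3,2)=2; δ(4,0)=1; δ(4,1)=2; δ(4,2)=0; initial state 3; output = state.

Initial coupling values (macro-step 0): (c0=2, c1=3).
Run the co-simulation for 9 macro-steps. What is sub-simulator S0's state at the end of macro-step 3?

S0 state at macro-step 3 = 2

macro 1: S0 reads c1=3 → after 3×micro: 2; S1 reads c0=2 → after 2×micro: 1 ⇒ (c0=2, c1=1)
macro 2: S0 reads c1=1 → after 3×micro: 0; S1 reads c0=0 → after 2×micro: 0 ⇒ (c0=0, c1=0)
macro 3: S0 reads c1=0 → after 3×micro: 2; S1 reads c0=2 → after 2×micro: 1 ⇒ (c0=2, c1=1)
macro 4: S0 reads c1=1 → after 3×micro: 0; S1 reads c0=0 → after 2×micro: 0 ⇒ (c0=0, c1=0)
macro 5: S0 reads c1=0 → after 3×micro: 2; S1 reads c0=2 → after 2×micro: 1 ⇒ (c0=2, c1=1)
macro 6: S0 reads c1=1 → after 3×micro: 0; S1 reads c0=0 → after 2×micro: 0 ⇒ (c0=0, c1=0)
macro 7: S0 reads c1=0 → after 3×micro: 2; S1 reads c0=2 → after 2×micro: 1 ⇒ (c0=2, c1=1)
macro 8: S0 reads c1=1 → after 3×micro: 0; S1 reads c0=0 → after 2×micro: 0 ⇒ (c0=0, c1=0)
macro 9: S0 reads c1=0 → after 3×micro: 2; S1 reads c0=2 → after 2×micro: 1 ⇒ (c0=2, c1=1)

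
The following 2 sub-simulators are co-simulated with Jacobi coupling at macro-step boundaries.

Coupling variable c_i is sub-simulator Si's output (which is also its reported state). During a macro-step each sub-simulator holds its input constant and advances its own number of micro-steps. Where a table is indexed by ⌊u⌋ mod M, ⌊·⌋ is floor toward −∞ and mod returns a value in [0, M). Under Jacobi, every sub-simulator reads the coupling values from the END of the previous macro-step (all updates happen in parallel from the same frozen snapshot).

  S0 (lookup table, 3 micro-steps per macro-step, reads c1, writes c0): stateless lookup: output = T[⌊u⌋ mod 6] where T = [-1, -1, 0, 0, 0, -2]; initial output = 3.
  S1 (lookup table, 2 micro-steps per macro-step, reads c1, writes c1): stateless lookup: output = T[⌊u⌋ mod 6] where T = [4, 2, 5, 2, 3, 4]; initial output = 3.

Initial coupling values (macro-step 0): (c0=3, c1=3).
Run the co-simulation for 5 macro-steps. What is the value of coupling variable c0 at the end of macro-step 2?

macro 1: S0 reads c1=3 → after 3×micro: 0; S1 reads c1=3 → after 2×micro: 2 ⇒ (c0=0, c1=2)
macro 2: S0 reads c1=2 → after 3×micro: 0; S1 reads c1=2 → after 2×micro: 5 ⇒ (c0=0, c1=5)
macro 3: S0 reads c1=5 → after 3×micro: -2; S1 reads c1=5 → after 2×micro: 4 ⇒ (c0=-2, c1=4)
macro 4: S0 reads c1=4 → after 3×micro: 0; S1 reads c1=4 → after 2×micro: 3 ⇒ (c0=0, c1=3)
macro 5: S0 reads c1=3 → after 3×micro: 0; S1 reads c1=3 → after 2×micro: 2 ⇒ (c0=0, c1=2)

c0 at macro-step 2 = 0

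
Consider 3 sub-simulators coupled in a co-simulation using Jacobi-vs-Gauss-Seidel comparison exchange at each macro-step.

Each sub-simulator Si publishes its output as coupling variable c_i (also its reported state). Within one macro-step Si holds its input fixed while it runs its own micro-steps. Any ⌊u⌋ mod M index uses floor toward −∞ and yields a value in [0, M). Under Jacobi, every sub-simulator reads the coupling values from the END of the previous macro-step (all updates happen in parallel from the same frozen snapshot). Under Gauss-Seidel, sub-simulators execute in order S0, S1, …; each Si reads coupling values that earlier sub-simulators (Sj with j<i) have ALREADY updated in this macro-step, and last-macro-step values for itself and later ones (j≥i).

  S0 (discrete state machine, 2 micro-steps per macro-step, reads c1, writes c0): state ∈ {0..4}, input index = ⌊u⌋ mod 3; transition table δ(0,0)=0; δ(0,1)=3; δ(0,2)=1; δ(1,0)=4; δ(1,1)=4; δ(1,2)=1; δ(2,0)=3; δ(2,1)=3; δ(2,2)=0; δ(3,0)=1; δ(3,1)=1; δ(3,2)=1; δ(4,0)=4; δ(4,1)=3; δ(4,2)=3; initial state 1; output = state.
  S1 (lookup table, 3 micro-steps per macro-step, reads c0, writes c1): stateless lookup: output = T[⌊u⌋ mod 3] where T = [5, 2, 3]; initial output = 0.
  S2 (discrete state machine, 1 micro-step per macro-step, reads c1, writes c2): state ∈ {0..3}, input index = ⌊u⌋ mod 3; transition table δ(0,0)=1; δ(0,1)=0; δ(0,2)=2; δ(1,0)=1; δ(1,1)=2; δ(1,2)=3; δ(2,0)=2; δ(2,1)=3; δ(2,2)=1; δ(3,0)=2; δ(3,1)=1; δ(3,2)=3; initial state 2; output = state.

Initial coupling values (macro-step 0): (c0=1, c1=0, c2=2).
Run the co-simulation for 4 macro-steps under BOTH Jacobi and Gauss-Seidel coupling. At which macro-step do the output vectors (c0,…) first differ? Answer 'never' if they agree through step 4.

first divergence at macro-step: 1

[Jacobi] macro 1: S0 reads c1=0 → after 2×micro: 4; S1 reads c0=1 → after 3×micro: 2; S2 reads c1=0 → after 1×micro: 2 ⇒ (c0=4, c1=2, c2=2)
[Jacobi] macro 2: S0 reads c1=2 → after 2×micro: 1; S1 reads c0=4 → after 3×micro: 2; S2 reads c1=2 → after 1×micro: 1 ⇒ (c0=1, c1=2, c2=1)
[Jacobi] macro 3: S0 reads c1=2 → after 2×micro: 1; S1 reads c0=1 → after 3×micro: 2; S2 reads c1=2 → after 1×micro: 3 ⇒ (c0=1, c1=2, c2=3)
[Jacobi] macro 4: S0 reads c1=2 → after 2×micro: 1; S1 reads c0=1 → after 3×micro: 2; S2 reads c1=2 → after 1×micro: 3 ⇒ (c0=1, c1=2, c2=3)
[Gauss-Seidel] macro 1: S0 reads c1=0 → after 2×micro: 4; S1 reads c0=4 → after 3×micro: 2; S2 reads c1=2 → after 1×micro: 1 ⇒ (c0=4, c1=2, c2=1)
[Gauss-Seidel] macro 2: S0 reads c1=2 → after 2×micro: 1; S1 reads c0=1 → after 3×micro: 2; S2 reads c1=2 → after 1×micro: 3 ⇒ (c0=1, c1=2, c2=3)
[Gauss-Seidel] macro 3: S0 reads c1=2 → after 2×micro: 1; S1 reads c0=1 → after 3×micro: 2; S2 reads c1=2 → after 1×micro: 3 ⇒ (c0=1, c1=2, c2=3)
[Gauss-Seidel] macro 4: S0 reads c1=2 → after 2×micro: 1; S1 reads c0=1 → after 3×micro: 2; S2 reads c1=2 → after 1×micro: 3 ⇒ (c0=1, c1=2, c2=3)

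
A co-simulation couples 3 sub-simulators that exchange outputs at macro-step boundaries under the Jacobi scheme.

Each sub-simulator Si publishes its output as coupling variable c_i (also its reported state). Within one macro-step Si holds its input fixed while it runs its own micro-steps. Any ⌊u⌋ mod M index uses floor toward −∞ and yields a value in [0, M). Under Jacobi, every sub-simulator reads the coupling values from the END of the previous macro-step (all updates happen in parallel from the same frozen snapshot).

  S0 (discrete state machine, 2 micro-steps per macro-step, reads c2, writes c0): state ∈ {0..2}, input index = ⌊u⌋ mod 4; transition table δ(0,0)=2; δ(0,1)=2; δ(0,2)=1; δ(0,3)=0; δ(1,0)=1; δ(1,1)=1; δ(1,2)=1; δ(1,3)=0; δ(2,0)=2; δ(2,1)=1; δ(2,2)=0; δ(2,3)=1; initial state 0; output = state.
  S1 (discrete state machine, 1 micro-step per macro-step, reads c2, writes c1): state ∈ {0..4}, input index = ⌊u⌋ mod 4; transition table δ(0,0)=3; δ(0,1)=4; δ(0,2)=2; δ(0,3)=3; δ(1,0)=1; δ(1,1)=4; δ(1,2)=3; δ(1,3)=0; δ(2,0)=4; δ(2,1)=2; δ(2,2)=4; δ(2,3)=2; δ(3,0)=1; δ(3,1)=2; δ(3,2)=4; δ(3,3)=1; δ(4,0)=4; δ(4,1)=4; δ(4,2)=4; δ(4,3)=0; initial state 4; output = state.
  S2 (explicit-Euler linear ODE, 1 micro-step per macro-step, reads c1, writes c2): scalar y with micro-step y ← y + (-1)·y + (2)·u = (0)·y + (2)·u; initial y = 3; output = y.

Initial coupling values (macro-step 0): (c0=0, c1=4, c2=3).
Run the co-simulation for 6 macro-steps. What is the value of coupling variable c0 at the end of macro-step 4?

macro 1: S0 reads c2=3 → after 2×micro: 0; S1 reads c2=3 → after 1×micro: 0; S2 reads c1=4 → after 1×micro: 8 ⇒ (c0=0, c1=0, c2=8)
macro 2: S0 reads c2=8 → after 2×micro: 2; S1 reads c2=8 → after 1×micro: 3; S2 reads c1=0 → after 1×micro: 0 ⇒ (c0=2, c1=3, c2=0)
macro 3: S0 reads c2=0 → after 2×micro: 2; S1 reads c2=0 → after 1×micro: 1; S2 reads c1=3 → after 1×micro: 6 ⇒ (c0=2, c1=1, c2=6)
macro 4: S0 reads c2=6 → after 2×micro: 1; S1 reads c2=6 → after 1×micro: 3; S2 reads c1=1 → after 1×micro: 2 ⇒ (c0=1, c1=3, c2=2)
macro 5: S0 reads c2=2 → after 2×micro: 1; S1 reads c2=2 → after 1×micro: 4; S2 reads c1=3 → after 1×micro: 6 ⇒ (c0=1, c1=4, c2=6)
macro 6: S0 reads c2=6 → after 2×micro: 1; S1 reads c2=6 → after 1×micro: 4; S2 reads c1=4 → after 1×micro: 8 ⇒ (c0=1, c1=4, c2=8)

c0 at macro-step 4 = 1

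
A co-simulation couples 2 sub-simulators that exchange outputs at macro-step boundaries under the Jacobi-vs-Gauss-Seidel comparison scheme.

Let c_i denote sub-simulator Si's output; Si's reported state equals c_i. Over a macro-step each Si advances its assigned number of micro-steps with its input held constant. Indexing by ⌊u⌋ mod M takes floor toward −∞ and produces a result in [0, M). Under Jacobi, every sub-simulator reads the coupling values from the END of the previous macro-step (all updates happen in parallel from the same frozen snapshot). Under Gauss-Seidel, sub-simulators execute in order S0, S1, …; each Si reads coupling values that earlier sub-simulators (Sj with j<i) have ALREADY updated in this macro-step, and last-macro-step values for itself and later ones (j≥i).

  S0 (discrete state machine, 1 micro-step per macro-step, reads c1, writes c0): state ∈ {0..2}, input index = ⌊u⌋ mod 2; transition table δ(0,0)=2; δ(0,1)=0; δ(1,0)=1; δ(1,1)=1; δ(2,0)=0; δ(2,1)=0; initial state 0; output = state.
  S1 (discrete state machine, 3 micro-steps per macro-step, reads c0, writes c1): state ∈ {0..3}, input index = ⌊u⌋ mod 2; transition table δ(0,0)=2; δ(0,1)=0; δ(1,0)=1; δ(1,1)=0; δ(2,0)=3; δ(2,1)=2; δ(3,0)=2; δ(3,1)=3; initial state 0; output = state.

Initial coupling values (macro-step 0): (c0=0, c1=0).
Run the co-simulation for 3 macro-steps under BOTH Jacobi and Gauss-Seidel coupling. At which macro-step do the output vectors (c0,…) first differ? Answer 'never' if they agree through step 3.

[Jacobi] macro 1: S0 reads c1=0 → after 1×micro: 2; S1 reads c0=0 → after 3×micro: 2 ⇒ (c0=2, c1=2)
[Jacobi] macro 2: S0 reads c1=2 → after 1×micro: 0; S1 reads c0=2 → after 3×micro: 3 ⇒ (c0=0, c1=3)
[Jacobi] macro 3: S0 reads c1=3 → after 1×micro: 0; S1 reads c0=0 → after 3×micro: 2 ⇒ (c0=0, c1=2)
[Gauss-Seidel] macro 1: S0 reads c1=0 → after 1×micro: 2; S1 reads c0=2 → after 3×micro: 2 ⇒ (c0=2, c1=2)
[Gauss-Seidel] macro 2: S0 reads c1=2 → after 1×micro: 0; S1 reads c0=0 → after 3×micro: 3 ⇒ (c0=0, c1=3)
[Gauss-Seidel] macro 3: S0 reads c1=3 → after 1×micro: 0; S1 reads c0=0 → after 3×micro: 2 ⇒ (c0=0, c1=2)

first divergence at macro-step: never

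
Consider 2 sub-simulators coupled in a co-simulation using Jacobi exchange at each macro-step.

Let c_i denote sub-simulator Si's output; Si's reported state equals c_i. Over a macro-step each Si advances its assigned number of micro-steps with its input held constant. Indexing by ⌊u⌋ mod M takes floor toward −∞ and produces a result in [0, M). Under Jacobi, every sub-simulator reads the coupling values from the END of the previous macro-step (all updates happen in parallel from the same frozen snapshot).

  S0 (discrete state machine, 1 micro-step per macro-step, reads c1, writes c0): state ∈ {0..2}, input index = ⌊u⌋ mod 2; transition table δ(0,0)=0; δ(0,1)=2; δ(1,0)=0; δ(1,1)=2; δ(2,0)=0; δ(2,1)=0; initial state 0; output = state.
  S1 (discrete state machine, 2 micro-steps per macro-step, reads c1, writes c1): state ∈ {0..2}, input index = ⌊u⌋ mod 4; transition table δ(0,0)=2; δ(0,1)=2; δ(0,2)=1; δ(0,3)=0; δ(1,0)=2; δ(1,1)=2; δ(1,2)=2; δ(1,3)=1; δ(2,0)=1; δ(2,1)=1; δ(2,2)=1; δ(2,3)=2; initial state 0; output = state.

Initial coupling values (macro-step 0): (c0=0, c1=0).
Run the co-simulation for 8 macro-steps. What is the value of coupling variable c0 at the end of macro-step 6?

macro 1: S0 reads c1=0 → after 1×micro: 0; S1 reads c1=0 → after 2×micro: 1 ⇒ (c0=0, c1=1)
macro 2: S0 reads c1=1 → after 1×micro: 2; S1 reads c1=1 → after 2×micro: 1 ⇒ (c0=2, c1=1)
macro 3: S0 reads c1=1 → after 1×micro: 0; S1 reads c1=1 → after 2×micro: 1 ⇒ (c0=0, c1=1)
macro 4: S0 reads c1=1 → after 1×micro: 2; S1 reads c1=1 → after 2×micro: 1 ⇒ (c0=2, c1=1)
macro 5: S0 reads c1=1 → after 1×micro: 0; S1 reads c1=1 → after 2×micro: 1 ⇒ (c0=0, c1=1)
macro 6: S0 reads c1=1 → after 1×micro: 2; S1 reads c1=1 → after 2×micro: 1 ⇒ (c0=2, c1=1)
macro 7: S0 reads c1=1 → after 1×micro: 0; S1 reads c1=1 → after 2×micro: 1 ⇒ (c0=0, c1=1)
macro 8: S0 reads c1=1 → after 1×micro: 2; S1 reads c1=1 → after 2×micro: 1 ⇒ (c0=2, c1=1)

c0 at macro-step 6 = 2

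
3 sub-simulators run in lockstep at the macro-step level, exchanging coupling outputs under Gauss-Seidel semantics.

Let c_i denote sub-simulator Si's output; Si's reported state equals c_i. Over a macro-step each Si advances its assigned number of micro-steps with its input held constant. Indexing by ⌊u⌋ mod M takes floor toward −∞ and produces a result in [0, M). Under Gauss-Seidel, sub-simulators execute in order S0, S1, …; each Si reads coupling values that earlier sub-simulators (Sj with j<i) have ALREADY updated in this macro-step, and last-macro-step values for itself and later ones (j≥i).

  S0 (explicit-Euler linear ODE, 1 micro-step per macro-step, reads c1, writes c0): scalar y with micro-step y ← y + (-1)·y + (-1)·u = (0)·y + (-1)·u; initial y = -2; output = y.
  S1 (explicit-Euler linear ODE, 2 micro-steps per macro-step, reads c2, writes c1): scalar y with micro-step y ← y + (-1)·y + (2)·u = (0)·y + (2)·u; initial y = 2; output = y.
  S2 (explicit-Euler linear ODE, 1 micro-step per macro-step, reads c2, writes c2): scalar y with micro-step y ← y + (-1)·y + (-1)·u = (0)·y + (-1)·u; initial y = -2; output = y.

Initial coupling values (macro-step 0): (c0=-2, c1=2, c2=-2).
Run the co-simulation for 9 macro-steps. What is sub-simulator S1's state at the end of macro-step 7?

macro 1: S0 reads c1=2 → after 1×micro: -2; S1 reads c2=-2 → after 2×micro: -4; S2 reads c2=-2 → after 1×micro: 2 ⇒ (c0=-2, c1=-4, c2=2)
macro 2: S0 reads c1=-4 → after 1×micro: 4; S1 reads c2=2 → after 2×micro: 4; S2 reads c2=2 → after 1×micro: -2 ⇒ (c0=4, c1=4, c2=-2)
macro 3: S0 reads c1=4 → after 1×micro: -4; S1 reads c2=-2 → after 2×micro: -4; S2 reads c2=-2 → after 1×micro: 2 ⇒ (c0=-4, c1=-4, c2=2)
macro 4: S0 reads c1=-4 → after 1×micro: 4; S1 reads c2=2 → after 2×micro: 4; S2 reads c2=2 → after 1×micro: -2 ⇒ (c0=4, c1=4, c2=-2)
macro 5: S0 reads c1=4 → after 1×micro: -4; S1 reads c2=-2 → after 2×micro: -4; S2 reads c2=-2 → after 1×micro: 2 ⇒ (c0=-4, c1=-4, c2=2)
macro 6: S0 reads c1=-4 → after 1×micro: 4; S1 reads c2=2 → after 2×micro: 4; S2 reads c2=2 → after 1×micro: -2 ⇒ (c0=4, c1=4, c2=-2)
macro 7: S0 reads c1=4 → after 1×micro: -4; S1 reads c2=-2 → after 2×micro: -4; S2 reads c2=-2 → after 1×micro: 2 ⇒ (c0=-4, c1=-4, c2=2)
macro 8: S0 reads c1=-4 → after 1×micro: 4; S1 reads c2=2 → after 2×micro: 4; S2 reads c2=2 → after 1×micro: -2 ⇒ (c0=4, c1=4, c2=-2)
macro 9: S0 reads c1=4 → after 1×micro: -4; S1 reads c2=-2 → after 2×micro: -4; S2 reads c2=-2 → after 1×micro: 2 ⇒ (c0=-4, c1=-4, c2=2)

S1 state at macro-step 7 = -4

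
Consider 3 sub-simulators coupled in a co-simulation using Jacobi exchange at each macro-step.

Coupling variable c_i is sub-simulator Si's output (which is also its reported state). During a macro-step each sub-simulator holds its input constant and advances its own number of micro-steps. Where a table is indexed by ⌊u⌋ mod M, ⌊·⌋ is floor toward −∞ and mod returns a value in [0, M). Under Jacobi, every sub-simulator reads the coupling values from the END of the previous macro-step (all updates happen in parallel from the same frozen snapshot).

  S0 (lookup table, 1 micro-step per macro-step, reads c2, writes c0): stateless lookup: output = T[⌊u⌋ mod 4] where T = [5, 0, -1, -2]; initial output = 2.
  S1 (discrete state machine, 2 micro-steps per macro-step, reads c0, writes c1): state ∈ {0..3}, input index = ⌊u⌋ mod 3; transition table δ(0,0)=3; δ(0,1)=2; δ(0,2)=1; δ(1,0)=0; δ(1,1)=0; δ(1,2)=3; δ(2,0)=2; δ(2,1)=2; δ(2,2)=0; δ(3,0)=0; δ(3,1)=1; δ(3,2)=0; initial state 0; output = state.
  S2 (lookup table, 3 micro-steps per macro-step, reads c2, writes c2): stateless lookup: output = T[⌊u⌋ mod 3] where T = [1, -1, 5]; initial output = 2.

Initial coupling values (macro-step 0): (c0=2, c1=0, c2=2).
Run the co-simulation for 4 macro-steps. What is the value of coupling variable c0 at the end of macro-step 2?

c0 at macro-step 2 = 0

macro 1: S0 reads c2=2 → after 1×micro: -1; S1 reads c0=2 → after 2×micro: 3; S2 reads c2=2 → after 3×micro: 5 ⇒ (c0=-1, c1=3, c2=5)
macro 2: S0 reads c2=5 → after 1×micro: 0; S1 reads c0=-1 → after 2×micro: 1; S2 reads c2=5 → after 3×micro: 5 ⇒ (c0=0, c1=1, c2=5)
macro 3: S0 reads c2=5 → after 1×micro: 0; S1 reads c0=0 → after 2×micro: 3; S2 reads c2=5 → after 3×micro: 5 ⇒ (c0=0, c1=3, c2=5)
macro 4: S0 reads c2=5 → after 1×micro: 0; S1 reads c0=0 → after 2×micro: 3; S2 reads c2=5 → after 3×micro: 5 ⇒ (c0=0, c1=3, c2=5)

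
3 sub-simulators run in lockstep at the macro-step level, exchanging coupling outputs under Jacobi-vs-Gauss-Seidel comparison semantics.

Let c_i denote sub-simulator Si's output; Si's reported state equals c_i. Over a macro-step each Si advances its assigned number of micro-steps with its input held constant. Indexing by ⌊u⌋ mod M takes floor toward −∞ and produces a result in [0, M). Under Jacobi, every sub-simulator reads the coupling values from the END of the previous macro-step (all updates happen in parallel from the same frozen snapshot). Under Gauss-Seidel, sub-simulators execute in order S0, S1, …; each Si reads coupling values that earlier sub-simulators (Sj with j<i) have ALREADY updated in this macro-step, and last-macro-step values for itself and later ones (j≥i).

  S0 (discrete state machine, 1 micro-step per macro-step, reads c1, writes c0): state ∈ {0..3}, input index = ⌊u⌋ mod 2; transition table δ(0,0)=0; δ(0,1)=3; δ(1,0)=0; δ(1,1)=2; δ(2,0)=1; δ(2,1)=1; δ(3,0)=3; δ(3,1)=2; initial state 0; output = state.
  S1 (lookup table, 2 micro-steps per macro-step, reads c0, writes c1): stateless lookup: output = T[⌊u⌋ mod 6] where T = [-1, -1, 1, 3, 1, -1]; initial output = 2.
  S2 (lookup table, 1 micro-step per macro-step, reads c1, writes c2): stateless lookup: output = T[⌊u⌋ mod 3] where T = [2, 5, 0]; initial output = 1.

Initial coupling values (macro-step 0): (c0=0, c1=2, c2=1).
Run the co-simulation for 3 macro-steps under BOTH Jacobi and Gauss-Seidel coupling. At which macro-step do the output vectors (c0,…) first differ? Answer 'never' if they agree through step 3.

[Jacobi] macro 1: S0 reads c1=2 → after 1×micro: 0; S1 reads c0=0 → after 2×micro: -1; S2 reads c1=2 → after 1×micro: 0 ⇒ (c0=0, c1=-1, c2=0)
[Jacobi] macro 2: S0 reads c1=-1 → after 1×micro: 3; S1 reads c0=0 → after 2×micro: -1; S2 reads c1=-1 → after 1×micro: 0 ⇒ (c0=3, c1=-1, c2=0)
[Jacobi] macro 3: S0 reads c1=-1 → after 1×micro: 2; S1 reads c0=3 → after 2×micro: 3; S2 reads c1=-1 → after 1×micro: 0 ⇒ (c0=2, c1=3, c2=0)
[Gauss-Seidel] macro 1: S0 reads c1=2 → after 1×micro: 0; S1 reads c0=0 → after 2×micro: -1; S2 reads c1=-1 → after 1×micro: 0 ⇒ (c0=0, c1=-1, c2=0)
[Gauss-Seidel] macro 2: S0 reads c1=-1 → after 1×micro: 3; S1 reads c0=3 → after 2×micro: 3; S2 reads c1=3 → after 1×micro: 2 ⇒ (c0=3, c1=3, c2=2)
[Gauss-Seidel] macro 3: S0 reads c1=3 → after 1×micro: 2; S1 reads c0=2 → after 2×micro: 1; S2 reads c1=1 → after 1×micro: 5 ⇒ (c0=2, c1=1, c2=5)

first divergence at macro-step: 2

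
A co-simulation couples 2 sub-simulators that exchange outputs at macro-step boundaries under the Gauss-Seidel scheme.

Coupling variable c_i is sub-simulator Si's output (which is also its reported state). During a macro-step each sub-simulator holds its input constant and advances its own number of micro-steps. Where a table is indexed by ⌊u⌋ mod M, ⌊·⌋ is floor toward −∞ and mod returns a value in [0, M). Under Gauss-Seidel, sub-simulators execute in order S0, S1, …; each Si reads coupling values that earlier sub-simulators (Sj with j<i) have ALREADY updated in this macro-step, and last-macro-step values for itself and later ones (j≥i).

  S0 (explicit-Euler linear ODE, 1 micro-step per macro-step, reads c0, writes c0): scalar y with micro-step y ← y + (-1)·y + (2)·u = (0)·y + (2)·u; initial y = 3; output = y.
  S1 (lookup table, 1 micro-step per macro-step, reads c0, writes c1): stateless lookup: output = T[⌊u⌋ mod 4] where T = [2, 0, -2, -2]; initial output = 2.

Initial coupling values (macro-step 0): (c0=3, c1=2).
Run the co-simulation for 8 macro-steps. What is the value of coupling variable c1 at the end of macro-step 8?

c1 at macro-step 8 = 2

macro 1: S0 reads c0=3 → after 1×micro: 6; S1 reads c0=6 → after 1×micro: -2 ⇒ (c0=6, c1=-2)
macro 2: S0 reads c0=6 → after 1×micro: 12; S1 reads c0=12 → after 1×micro: 2 ⇒ (c0=12, c1=2)
macro 3: S0 reads c0=12 → after 1×micro: 24; S1 reads c0=24 → after 1×micro: 2 ⇒ (c0=24, c1=2)
macro 4: S0 reads c0=24 → after 1×micro: 48; S1 reads c0=48 → after 1×micro: 2 ⇒ (c0=48, c1=2)
macro 5: S0 reads c0=48 → after 1×micro: 96; S1 reads c0=96 → after 1×micro: 2 ⇒ (c0=96, c1=2)
macro 6: S0 reads c0=96 → after 1×micro: 192; S1 reads c0=192 → after 1×micro: 2 ⇒ (c0=192, c1=2)
macro 7: S0 reads c0=192 → after 1×micro: 384; S1 reads c0=384 → after 1×micro: 2 ⇒ (c0=384, c1=2)
macro 8: S0 reads c0=384 → after 1×micro: 768; S1 reads c0=768 → after 1×micro: 2 ⇒ (c0=768, c1=2)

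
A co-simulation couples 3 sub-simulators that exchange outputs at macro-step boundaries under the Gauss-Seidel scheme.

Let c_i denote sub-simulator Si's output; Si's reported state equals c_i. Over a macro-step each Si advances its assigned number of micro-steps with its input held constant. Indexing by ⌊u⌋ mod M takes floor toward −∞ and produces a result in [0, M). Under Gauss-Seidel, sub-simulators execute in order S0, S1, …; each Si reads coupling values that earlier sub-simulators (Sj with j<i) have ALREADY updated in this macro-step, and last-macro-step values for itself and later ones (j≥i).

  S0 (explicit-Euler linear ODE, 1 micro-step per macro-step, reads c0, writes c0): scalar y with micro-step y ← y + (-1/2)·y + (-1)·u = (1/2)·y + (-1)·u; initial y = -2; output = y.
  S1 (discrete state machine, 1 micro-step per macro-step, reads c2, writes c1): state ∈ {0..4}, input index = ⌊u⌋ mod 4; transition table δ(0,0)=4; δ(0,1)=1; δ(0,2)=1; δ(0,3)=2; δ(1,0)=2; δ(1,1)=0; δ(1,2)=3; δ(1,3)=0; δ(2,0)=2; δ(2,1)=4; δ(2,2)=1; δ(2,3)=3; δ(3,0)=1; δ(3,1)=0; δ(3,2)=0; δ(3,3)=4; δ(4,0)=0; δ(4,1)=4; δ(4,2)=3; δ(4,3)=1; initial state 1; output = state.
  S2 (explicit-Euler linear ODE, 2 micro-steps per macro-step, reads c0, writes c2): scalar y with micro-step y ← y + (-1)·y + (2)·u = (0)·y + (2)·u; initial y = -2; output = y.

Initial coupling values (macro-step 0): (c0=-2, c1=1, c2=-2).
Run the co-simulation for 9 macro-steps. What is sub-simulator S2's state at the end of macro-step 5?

macro 1: S0 reads c0=-2 → after 1×micro: 1; S1 reads c2=-2 → after 1×micro: 3; S2 reads c0=1 → after 2×micro: 2 ⇒ (c0=1, c1=3, c2=2)
macro 2: S0 reads c0=1 → after 1×micro: -1/2; S1 reads c2=2 → after 1×micro: 0; S2 reads c0=-1/2 → after 2×micro: -1 ⇒ (c0=-1/2, c1=0, c2=-1)
macro 3: S0 reads c0=-1/2 → after 1×micro: 1/4; S1 reads c2=-1 → after 1×micro: 2; S2 reads c0=1/4 → after 2×micro: 1/2 ⇒ (c0=1/4, c1=2, c2=1/2)
macro 4: S0 reads c0=1/4 → after 1×micro: -1/8; S1 reads c2=1/2 → after 1×micro: 2; S2 reads c0=-1/8 → after 2×micro: -1/4 ⇒ (c0=-1/8, c1=2, c2=-1/4)
macro 5: S0 reads c0=-1/8 → after 1×micro: 1/16; S1 reads c2=-1/4 → after 1×micro: 3; S2 reads c0=1/16 → after 2×micro: 1/8 ⇒ (c0=1/16, c1=3, c2=1/8)
macro 6: S0 reads c0=1/16 → after 1×micro: -1/32; S1 reads c2=1/8 → after 1×micro: 1; S2 reads c0=-1/32 → after 2×micro: -1/16 ⇒ (c0=-1/32, c1=1, c2=-1/16)
macro 7: S0 reads c0=-1/32 → after 1×micro: 1/64; S1 reads c2=-1/16 → after 1×micro: 0; S2 reads c0=1/64 → after 2×micro: 1/32 ⇒ (c0=1/64, c1=0, c2=1/32)
macro 8: S0 reads c0=1/64 → after 1×micro: -1/128; S1 reads c2=1/32 → after 1×micro: 4; S2 reads c0=-1/128 → after 2×micro: -1/64 ⇒ (c0=-1/128, c1=4, c2=-1/64)
macro 9: S0 reads c0=-1/128 → after 1×micro: 1/256; S1 reads c2=-1/64 → after 1×micro: 1; S2 reads c0=1/256 → after 2×micro: 1/128 ⇒ (c0=1/256, c1=1, c2=1/128)

S2 state at macro-step 5 = 1/8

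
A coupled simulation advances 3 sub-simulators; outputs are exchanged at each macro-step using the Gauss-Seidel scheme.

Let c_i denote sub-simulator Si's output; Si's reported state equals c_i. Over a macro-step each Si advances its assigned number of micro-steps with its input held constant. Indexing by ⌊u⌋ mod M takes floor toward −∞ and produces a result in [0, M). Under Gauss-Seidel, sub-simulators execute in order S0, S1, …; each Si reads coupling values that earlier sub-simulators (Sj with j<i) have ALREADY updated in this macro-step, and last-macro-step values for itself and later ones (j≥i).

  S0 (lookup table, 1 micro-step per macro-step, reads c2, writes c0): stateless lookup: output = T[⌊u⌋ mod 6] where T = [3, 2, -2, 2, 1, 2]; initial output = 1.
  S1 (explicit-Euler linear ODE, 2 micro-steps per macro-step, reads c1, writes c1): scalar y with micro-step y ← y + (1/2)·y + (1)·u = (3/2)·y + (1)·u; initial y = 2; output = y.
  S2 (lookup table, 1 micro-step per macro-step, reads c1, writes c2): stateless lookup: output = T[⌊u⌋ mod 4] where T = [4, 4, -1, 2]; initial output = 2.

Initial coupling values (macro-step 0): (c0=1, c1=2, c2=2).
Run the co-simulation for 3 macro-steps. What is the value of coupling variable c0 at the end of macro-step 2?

macro 1: S0 reads c2=2 → after 1×micro: -2; S1 reads c1=2 → after 2×micro: 19/2; S2 reads c1=19/2 → after 1×micro: 4 ⇒ (c0=-2, c1=19/2, c2=4)
macro 2: S0 reads c2=4 → after 1×micro: 1; S1 reads c1=19/2 → after 2×micro: 361/8; S2 reads c1=361/8 → after 1×micro: 4 ⇒ (c0=1, c1=361/8, c2=4)
macro 3: S0 reads c2=4 → after 1×micro: 1; S1 reads c1=361/8 → after 2×micro: 6859/32; S2 reads c1=6859/32 → after 1×micro: -1 ⇒ (c0=1, c1=6859/32, c2=-1)

c0 at macro-step 2 = 1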